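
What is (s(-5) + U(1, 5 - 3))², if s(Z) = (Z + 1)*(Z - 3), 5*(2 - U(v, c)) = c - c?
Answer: 1156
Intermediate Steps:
U(v, c) = 2 (U(v, c) = 2 - (c - c)/5 = 2 - ⅕*0 = 2 + 0 = 2)
s(Z) = (1 + Z)*(-3 + Z)
(s(-5) + U(1, 5 - 3))² = ((-3 + (-5)² - 2*(-5)) + 2)² = ((-3 + 25 + 10) + 2)² = (32 + 2)² = 34² = 1156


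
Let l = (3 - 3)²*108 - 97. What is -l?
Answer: 97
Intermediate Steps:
l = -97 (l = 0²*108 - 97 = 0*108 - 97 = 0 - 97 = -97)
-l = -1*(-97) = 97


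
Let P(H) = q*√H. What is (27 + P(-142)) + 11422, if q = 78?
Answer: 11449 + 78*I*√142 ≈ 11449.0 + 929.48*I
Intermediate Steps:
P(H) = 78*√H
(27 + P(-142)) + 11422 = (27 + 78*√(-142)) + 11422 = (27 + 78*(I*√142)) + 11422 = (27 + 78*I*√142) + 11422 = 11449 + 78*I*√142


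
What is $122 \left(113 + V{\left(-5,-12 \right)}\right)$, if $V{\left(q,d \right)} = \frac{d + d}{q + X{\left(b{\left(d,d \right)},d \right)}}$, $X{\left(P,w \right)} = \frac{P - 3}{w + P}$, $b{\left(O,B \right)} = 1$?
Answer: $\frac{762866}{53} \approx 14394.0$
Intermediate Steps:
$X{\left(P,w \right)} = \frac{-3 + P}{P + w}$
$V{\left(q,d \right)} = \frac{2 d}{q - \frac{2}{1 + d}}$ ($V{\left(q,d \right)} = \frac{d + d}{q + \frac{-3 + 1}{1 + d}} = \frac{2 d}{q + \frac{1}{1 + d} \left(-2\right)} = \frac{2 d}{q - \frac{2}{1 + d}}$)
$122 \left(113 + V{\left(-5,-12 \right)}\right) = 122 \left(113 + 2 \left(-12\right) \frac{1}{-2 - 5 \left(1 - 12\right)} \left(1 - 12\right)\right) = 122 \left(113 + 2 \left(-12\right) \frac{1}{-2 - -55} \left(-11\right)\right) = 122 \left(113 + 2 \left(-12\right) \frac{1}{-2 + 55} \left(-11\right)\right) = 122 \left(113 + 2 \left(-12\right) \frac{1}{53} \left(-11\right)\right) = 122 \left(113 + \frac{264}{53}\right) = 122 \cdot \frac{6253}{53} = \frac{762866}{53}$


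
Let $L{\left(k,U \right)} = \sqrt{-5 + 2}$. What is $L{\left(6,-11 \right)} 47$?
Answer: $47 i \sqrt{3} \approx 81.406 i$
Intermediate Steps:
$L{\left(k,U \right)} = i \sqrt{3}$ ($L{\left(k,U \right)} = \sqrt{-3} = i \sqrt{3}$)
$L{\left(6,-11 \right)} 47 = i \sqrt{3} \cdot 47 = 47 i \sqrt{3}$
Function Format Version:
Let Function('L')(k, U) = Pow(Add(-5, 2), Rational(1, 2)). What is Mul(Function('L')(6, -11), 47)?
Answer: Mul(47, I, Pow(3, Rational(1, 2))) ≈ Mul(81.406, I)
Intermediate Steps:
Function('L')(k, U) = Mul(I, Pow(3, Rational(1, 2))) (Function('L')(k, U) = Pow(-3, Rational(1, 2)) = Mul(I, Pow(3, Rational(1, 2))))
Mul(Function('L')(6, -11), 47) = Mul(Mul(I, Pow(3, Rational(1, 2))), 47) = Mul(47, I, Pow(3, Rational(1, 2)))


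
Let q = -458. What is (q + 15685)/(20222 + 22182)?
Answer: 15227/42404 ≈ 0.35909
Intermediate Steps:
(q + 15685)/(20222 + 22182) = (-458 + 15685)/(20222 + 22182) = 15227/42404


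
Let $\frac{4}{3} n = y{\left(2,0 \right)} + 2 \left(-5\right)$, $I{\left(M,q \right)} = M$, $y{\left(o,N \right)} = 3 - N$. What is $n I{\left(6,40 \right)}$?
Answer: $- \frac{63}{2} \approx -31.5$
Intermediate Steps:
$n = - \frac{21}{4}$ ($n = \frac{3 \left(\left(3 - 0\right) + 2 \left(-5\right)\right)}{4} = \frac{3 \left(\left(3 + 0\right) - 10\right)}{4} = \frac{3 \left(3 - 10\right)}{4} = \frac{3}{4} \left(-7\right) = - \frac{21}{4} \approx -5.25$)
$n I{\left(6,40 \right)} = \left(- \frac{21}{4}\right) 6 = - \frac{63}{2}$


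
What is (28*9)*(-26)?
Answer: -6552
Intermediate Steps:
(28*9)*(-26) = 252*(-26) = -6552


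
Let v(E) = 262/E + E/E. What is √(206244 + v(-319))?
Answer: √20987613867/319 ≈ 454.14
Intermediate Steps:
v(E) = 1 + 262/E (v(E) = 262/E + 1 = 1 + 262/E)
√(206244 + v(-319)) = √(206244 + (262 - 319)/(-319)) = √(206244 - 1/319*(-57)) = √(206244 + 57/319) = √(65791893/319) = √20987613867/319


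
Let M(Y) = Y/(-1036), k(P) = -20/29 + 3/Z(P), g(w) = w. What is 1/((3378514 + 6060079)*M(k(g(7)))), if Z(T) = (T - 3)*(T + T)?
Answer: 1682464/9750066569 ≈ 0.00017256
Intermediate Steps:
Z(T) = 2*T*(-3 + T) (Z(T) = (-3 + T)*(2*T) = 2*T*(-3 + T))
k(P) = -20/29 + 3/(2*P*(-3 + P)) (k(P) = -20/29 + 3/((2*P*(-3 + P))) = -20*1/29 + 3*(1/(2*P*(-3 + P))) = -20/29 + 3/(2*P*(-3 + P)))
M(Y) = -Y/1036 (M(Y) = Y*(-1/1036) = -Y/1036)
1/((3378514 + 6060079)*M(k(g(7)))) = 1/((3378514 + 6060079)*((-(87 - 40*7*(-3 + 7))/(60088*7*(-3 + 7))))) = 1/(9438593*((-(87 - 40*7*4)/(60088*7*4)))) = 1/(9438593*((-(87 - 1120)/(60088*7*4)))) = 1/(9438593*((-(-1033)/(60088*7*4)))) = 1/(9438593*((-1/1036*(-1033/1624)))) = 1/(9438593*(1033/1682464)) = (1/9438593)*(1682464/1033) = 1682464/9750066569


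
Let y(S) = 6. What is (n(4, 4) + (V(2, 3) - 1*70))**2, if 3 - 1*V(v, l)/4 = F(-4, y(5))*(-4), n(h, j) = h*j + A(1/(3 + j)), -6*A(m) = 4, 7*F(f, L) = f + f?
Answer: 1638400/441 ≈ 3715.2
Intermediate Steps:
F(f, L) = 2*f/7 (F(f, L) = (f + f)/7 = (2*f)/7 = 2*f/7)
A(m) = -2/3 (A(m) = -1/6*4 = -2/3)
n(h, j) = -2/3 + h*j (n(h, j) = h*j - 2/3 = -2/3 + h*j)
V(v, l) = -44/7 (V(v, l) = 12 - 4*(2/7)*(-4)*(-4) = 12 - (-32)*(-4)/7 = 12 - 4*32/7 = 12 - 128/7 = -44/7)
(n(4, 4) + (V(2, 3) - 1*70))**2 = ((-2/3 + 4*4) + (-44/7 - 1*70))**2 = ((-2/3 + 16) + (-44/7 - 70))**2 = (46/3 - 534/7)**2 = (-1280/21)**2 = 1638400/441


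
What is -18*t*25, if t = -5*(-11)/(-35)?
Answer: 4950/7 ≈ 707.14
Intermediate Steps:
t = -11/7 (t = 55*(-1/35) = -11/7 ≈ -1.5714)
-18*t*25 = -18*(-11/7)*25 = (198/7)*25 = 4950/7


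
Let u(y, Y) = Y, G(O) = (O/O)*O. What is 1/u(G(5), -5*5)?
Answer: -1/25 ≈ -0.040000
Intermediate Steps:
G(O) = O (G(O) = 1*O = O)
1/u(G(5), -5*5) = 1/(-5*5) = 1/(-25) = -1/25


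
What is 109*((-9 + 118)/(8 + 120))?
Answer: 11881/128 ≈ 92.820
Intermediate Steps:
109*((-9 + 118)/(8 + 120)) = 109*(109/128) = 11881/128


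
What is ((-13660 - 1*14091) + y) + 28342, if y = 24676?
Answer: 25267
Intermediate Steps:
((-13660 - 1*14091) + y) + 28342 = ((-13660 - 1*14091) + 24676) + 28342 = ((-13660 - 14091) + 24676) + 28342 = (-27751 + 24676) + 28342 = -3075 + 28342 = 25267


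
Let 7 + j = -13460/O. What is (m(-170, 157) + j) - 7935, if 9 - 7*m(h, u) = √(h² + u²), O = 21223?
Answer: -1179774675/148561 - √53549/7 ≈ -7974.4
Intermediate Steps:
j = -162021/21223 (j = -7 - 13460/21223 = -162021/21223 ≈ -7.6342)
m(h, u) = 9/7 - √(h² + u²)/7
(m(-170, 157) + j) - 7935 = ((9/7 - √((-170)² + 157²)/7) - 162021/21223) - 7935 = ((9/7 - √(28900 + 24649)/7) - 162021/21223) - 7935 = ((9/7 - √53549/7) - 162021/21223) - 7935 = (-943140/148561 - √53549/7) - 7935 = -1179774675/148561 - √53549/7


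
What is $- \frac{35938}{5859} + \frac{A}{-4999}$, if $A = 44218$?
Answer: $- \frac{62675332}{4184163} \approx -14.979$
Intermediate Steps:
$- \frac{35938}{5859} + \frac{A}{-4999} = - \frac{35938}{5859} + \frac{44218}{-4999} = \left(-35938\right) \frac{1}{5859} + 44218 \left(- \frac{1}{4999}\right) = - \frac{5134}{837} - \frac{44218}{4999} = - \frac{62675332}{4184163}$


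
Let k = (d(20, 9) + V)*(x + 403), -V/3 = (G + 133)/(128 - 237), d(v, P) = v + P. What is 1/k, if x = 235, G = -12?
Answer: 109/2248312 ≈ 4.8481e-5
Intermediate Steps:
d(v, P) = P + v
V = 363/109 (V = -3*(-12 + 133)/(128 - 237) = -363/(-109) = -363*(-1)/109 = -3*(-121/109) = 363/109 ≈ 3.3303)
k = 2248312/109 (k = ((9 + 20) + 363/109)*(235 + 403) = (29 + 363/109)*638 = (3524/109)*638 = 2248312/109 ≈ 20627.)
1/k = 1/(2248312/109) = 109/2248312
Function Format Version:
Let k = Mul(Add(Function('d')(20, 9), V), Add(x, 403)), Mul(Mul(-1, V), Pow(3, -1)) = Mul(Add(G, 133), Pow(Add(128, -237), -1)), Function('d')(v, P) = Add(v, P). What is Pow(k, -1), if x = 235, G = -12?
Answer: Rational(109, 2248312) ≈ 4.8481e-5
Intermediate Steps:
Function('d')(v, P) = Add(P, v)
V = Rational(363, 109) (V = Mul(-3, Mul(Add(-12, 133), Pow(Add(128, -237), -1))) = Mul(-3, Mul(121, Pow(-109, -1))) = Mul(-3, Mul(121, Rational(-1, 109))) = Mul(-3, Rational(-121, 109)) = Rational(363, 109) ≈ 3.3303)
k = Rational(2248312, 109) (k = Mul(Add(Add(9, 20), Rational(363, 109)), Add(235, 403)) = Mul(Add(29, Rational(363, 109)), 638) = Mul(Rational(3524, 109), 638) = Rational(2248312, 109) ≈ 20627.)
Pow(k, -1) = Pow(Rational(2248312, 109), -1) = Rational(109, 2248312)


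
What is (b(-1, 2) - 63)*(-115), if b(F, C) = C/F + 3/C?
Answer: 14605/2 ≈ 7302.5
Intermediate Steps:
b(F, C) = 3/C + C/F
(b(-1, 2) - 63)*(-115) = ((3/2 + 2/(-1)) - 63)*(-115) = ((3*(1/2) + 2*(-1)) - 63)*(-115) = ((3/2 - 2) - 63)*(-115) = (-1/2 - 63)*(-115) = -127/2*(-115) = 14605/2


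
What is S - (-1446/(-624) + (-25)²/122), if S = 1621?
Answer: 10236423/6344 ≈ 1613.6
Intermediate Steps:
S - (-1446/(-624) + (-25)²/122) = 1621 - (-1446/(-624) + (-25)²/122) = 1621 - (-1446*(-1/624) + 625*(1/122)) = 1621 - (241/104 + 625/122) = 1621 - 1*47201/6344 = 1621 - 47201/6344 = 10236423/6344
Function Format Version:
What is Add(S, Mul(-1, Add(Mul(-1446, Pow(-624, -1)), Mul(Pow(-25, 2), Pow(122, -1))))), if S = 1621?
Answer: Rational(10236423, 6344) ≈ 1613.6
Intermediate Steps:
Add(S, Mul(-1, Add(Mul(-1446, Pow(-624, -1)), Mul(Pow(-25, 2), Pow(122, -1))))) = Add(1621, Mul(-1, Add(Mul(-1446, Pow(-624, -1)), Mul(Pow(-25, 2), Pow(122, -1))))) = Add(1621, Mul(-1, Add(Mul(-1446, Rational(-1, 624)), Mul(625, Rational(1, 122))))) = Add(1621, Mul(-1, Add(Rational(241, 104), Rational(625, 122)))) = Add(1621, Mul(-1, Rational(47201, 6344))) = Add(1621, Rational(-47201, 6344)) = Rational(10236423, 6344)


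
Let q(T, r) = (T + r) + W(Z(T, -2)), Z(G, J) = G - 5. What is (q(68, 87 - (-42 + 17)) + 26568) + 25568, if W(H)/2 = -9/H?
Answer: 366210/7 ≈ 52316.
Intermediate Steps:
Z(G, J) = -5 + G
W(H) = -18/H (W(H) = 2*(-9/H) = -18/H)
q(T, r) = T + r - 18/(-5 + T) (q(T, r) = (T + r) - 18/(-5 + T) = T + r - 18/(-5 + T))
(q(68, 87 - (-42 + 17)) + 26568) + 25568 = ((-18 + (-5 + 68)*(68 + (87 - (-42 + 17))))/(-5 + 68) + 26568) + 25568 = ((-18 + 63*(68 + (87 - 1*(-25))))/63 + 26568) + 25568 = ((-18 + 63*(68 + (87 + 25)))/63 + 26568) + 25568 = ((-18 + 63*(68 + 112))/63 + 26568) + 25568 = ((-18 + 63*180)/63 + 26568) + 25568 = ((-18 + 11340)/63 + 26568) + 25568 = ((1/63)*11322 + 26568) + 25568 = (1258/7 + 26568) + 25568 = 187234/7 + 25568 = 366210/7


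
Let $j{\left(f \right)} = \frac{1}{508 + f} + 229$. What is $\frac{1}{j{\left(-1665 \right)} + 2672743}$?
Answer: $\frac{1157}{3092628603} \approx 3.7412 \cdot 10^{-7}$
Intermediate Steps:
$j{\left(f \right)} = 229 + \frac{1}{508 + f}$
$\frac{1}{j{\left(-1665 \right)} + 2672743} = \frac{1}{\frac{116333 + 229 \left(-1665\right)}{508 - 1665} + 2672743} = \frac{1}{\frac{116333 - 381285}{-1157} + 2672743} = \frac{1}{\left(- \frac{1}{1157}\right) \left(-264952\right) + 2672743} = \frac{1}{\frac{264952}{1157} + 2672743} = \frac{1}{\frac{3092628603}{1157}} = \frac{1157}{3092628603}$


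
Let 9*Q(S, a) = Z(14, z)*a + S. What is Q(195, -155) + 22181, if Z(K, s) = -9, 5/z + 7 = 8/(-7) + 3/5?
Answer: 67073/3 ≈ 22358.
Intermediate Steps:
z = -175/264 (z = 5/(-7 + (8/(-7) + 3/5)) = 5/(-7 + (8*(-1/7) + 3*(1/5))) = 5/(-7 + (-8/7 + 3/5)) = 5/(-7 - 19/35) = 5/(-264/35) = 5*(-35/264) = -175/264 ≈ -0.66288)
Q(S, a) = -a + S/9 (Q(S, a) = (-9*a + S)/9 = (S - 9*a)/9 = -a + S/9)
Q(195, -155) + 22181 = (-1*(-155) + (1/9)*195) + 22181 = (155 + 65/3) + 22181 = 530/3 + 22181 = 67073/3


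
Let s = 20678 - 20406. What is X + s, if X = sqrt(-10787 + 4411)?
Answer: 272 + 2*I*sqrt(1594) ≈ 272.0 + 79.85*I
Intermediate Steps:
X = 2*I*sqrt(1594) (X = sqrt(-6376) = 2*I*sqrt(1594) ≈ 79.85*I)
s = 272
X + s = 2*I*sqrt(1594) + 272 = 272 + 2*I*sqrt(1594)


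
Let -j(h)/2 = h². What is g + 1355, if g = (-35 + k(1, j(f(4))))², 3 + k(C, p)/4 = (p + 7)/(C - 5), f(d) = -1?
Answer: 4059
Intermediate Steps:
j(h) = -2*h²
k(C, p) = -12 + 4*(7 + p)/(-5 + C) (k(C, p) = -12 + 4*((p + 7)/(C - 5)) = -12 + 4*((7 + p)/(-5 + C)) = -12 + 4*(7 + p)/(-5 + C))
g = 2704 (g = (-35 + 4*(22 - 2*(-1)² - 3*1)/(-5 + 1))² = (-35 + 4*(22 - 2*1 - 3)/(-4))² = (-35 + 4*(-¼)*(22 - 2 - 3))² = (-35 + 4*(-¼)*17)² = (-35 - 17)² = (-52)² = 2704)
g + 1355 = 2704 + 1355 = 4059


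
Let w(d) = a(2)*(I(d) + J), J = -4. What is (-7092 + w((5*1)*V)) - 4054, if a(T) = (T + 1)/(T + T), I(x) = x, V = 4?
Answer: -11134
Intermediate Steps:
a(T) = (1 + T)/(2*T) (a(T) = (1 + T)/((2*T)) = (1 + T)*(1/(2*T)) = (1 + T)/(2*T))
w(d) = -3 + 3*d/4 (w(d) = ((½)*(1 + 2)/2)*(d - 4) = ((½)*(½)*3)*(-4 + d) = 3*(-4 + d)/4 = -3 + 3*d/4)
(-7092 + w((5*1)*V)) - 4054 = (-7092 + (-3 + 3*((5*1)*4)/4)) - 4054 = (-7092 + (-3 + 3*(5*4)/4)) - 4054 = (-7092 + (-3 + (¾)*20)) - 4054 = (-7092 + (-3 + 15)) - 4054 = (-7092 + 12) - 4054 = -7080 - 4054 = -11134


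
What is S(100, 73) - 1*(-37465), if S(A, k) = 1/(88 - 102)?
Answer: 524509/14 ≈ 37465.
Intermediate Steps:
S(A, k) = -1/14 (S(A, k) = 1/(-14) = -1/14)
S(100, 73) - 1*(-37465) = -1/14 - 1*(-37465) = -1/14 + 37465 = 524509/14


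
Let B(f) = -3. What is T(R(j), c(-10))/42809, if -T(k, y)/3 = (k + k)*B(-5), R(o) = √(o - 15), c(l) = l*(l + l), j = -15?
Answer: 18*I*√30/42809 ≈ 0.002303*I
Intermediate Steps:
c(l) = 2*l² (c(l) = l*(2*l) = 2*l²)
R(o) = √(-15 + o)
T(k, y) = 18*k (T(k, y) = -3*(k + k)*(-3) = -3*2*k*(-3) = -(-18)*k = 18*k)
T(R(j), c(-10))/42809 = (18*√(-15 - 15))/42809 = (18*√(-30))*(1/42809) = (18*(I*√30))*(1/42809) = (18*I*√30)*(1/42809) = 18*I*√30/42809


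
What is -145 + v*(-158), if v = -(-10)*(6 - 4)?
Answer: -3305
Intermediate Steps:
v = 20 (v = -(-10)*2 = -2*(-10) = 20)
-145 + v*(-158) = -145 + 20*(-158) = -145 - 3160 = -3305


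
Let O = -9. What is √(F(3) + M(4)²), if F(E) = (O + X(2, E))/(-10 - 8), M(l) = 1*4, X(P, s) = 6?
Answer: √582/6 ≈ 4.0208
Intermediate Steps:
M(l) = 4
F(E) = ⅙ (F(E) = (-9 + 6)/(-10 - 8) = -3/(-18) = -3*(-1/18) = ⅙)
√(F(3) + M(4)²) = √(⅙ + 4²) = √(⅙ + 16) = √(97/6) = √582/6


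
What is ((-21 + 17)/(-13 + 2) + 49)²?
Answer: 294849/121 ≈ 2436.8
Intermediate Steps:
((-21 + 17)/(-13 + 2) + 49)² = (-4/(-11) + 49)² = (-4*(-1/11) + 49)² = (4/11 + 49)² = (543/11)² = 294849/121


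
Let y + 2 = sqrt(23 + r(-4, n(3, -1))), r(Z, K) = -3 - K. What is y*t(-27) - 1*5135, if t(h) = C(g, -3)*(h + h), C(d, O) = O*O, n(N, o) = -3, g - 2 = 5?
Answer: -4163 - 486*sqrt(23) ≈ -6493.8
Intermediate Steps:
g = 7 (g = 2 + 5 = 7)
C(d, O) = O**2
t(h) = 18*h (t(h) = (-3)**2*(h + h) = 9*(2*h) = 18*h)
y = -2 + sqrt(23) (y = -2 + sqrt(23 + (-3 - 1*(-3))) = -2 + sqrt(23 + (-3 + 3)) = -2 + sqrt(23 + 0) = -2 + sqrt(23) ≈ 2.7958)
y*t(-27) - 1*5135 = (-2 + sqrt(23))*(18*(-27)) - 1*5135 = (-2 + sqrt(23))*(-486) - 5135 = (972 - 486*sqrt(23)) - 5135 = -4163 - 486*sqrt(23)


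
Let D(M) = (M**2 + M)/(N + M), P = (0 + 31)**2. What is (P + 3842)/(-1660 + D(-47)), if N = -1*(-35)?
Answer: -28818/11041 ≈ -2.6101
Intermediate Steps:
N = 35
P = 961 (P = 31**2 = 961)
D(M) = (M + M**2)/(35 + M) (D(M) = (M**2 + M)/(35 + M) = (M + M**2)/(35 + M))
(P + 3842)/(-1660 + D(-47)) = (961 + 3842)/(-1660 - 47*(1 - 47)/(35 - 47)) = 4803/(-1660 - 47*(-46)/(-12)) = 4803/(-1660 - 47*(-1/12)*(-46)) = 4803/(-1660 - 1081/6) = 4803/(-11041/6) = 4803*(-6/11041) = -28818/11041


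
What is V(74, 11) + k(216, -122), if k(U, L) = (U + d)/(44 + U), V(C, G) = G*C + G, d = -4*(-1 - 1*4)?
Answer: 53684/65 ≈ 825.91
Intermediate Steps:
d = 20 (d = -4*(-1 - 4) = -4*(-5) = 20)
V(C, G) = G + C*G (V(C, G) = C*G + G = G + C*G)
k(U, L) = (20 + U)/(44 + U) (k(U, L) = (U + 20)/(44 + U) = (20 + U)/(44 + U))
V(74, 11) + k(216, -122) = 11*(1 + 74) + (20 + 216)/(44 + 216) = 11*75 + 236/260 = 825 + (1/260)*236 = 825 + 59/65 = 53684/65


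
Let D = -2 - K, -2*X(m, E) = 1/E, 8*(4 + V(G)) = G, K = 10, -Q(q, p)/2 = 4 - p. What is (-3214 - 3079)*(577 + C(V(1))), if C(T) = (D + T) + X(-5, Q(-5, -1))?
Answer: -141258971/40 ≈ -3.5315e+6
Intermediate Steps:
Q(q, p) = -8 + 2*p (Q(q, p) = -2*(4 - p) = -8 + 2*p)
V(G) = -4 + G/8
X(m, E) = -1/(2*E)
D = -12 (D = -2 - 1*10 = -2 - 10 = -12)
C(T) = -239/20 + T (C(T) = (-12 + T) - 1/(2*(-8 + 2*(-1))) = (-12 + T) - 1/(2*(-8 - 2)) = (-12 + T) - ½/(-10) = (-12 + T) - ½*(-⅒) = (-12 + T) + 1/20 = -239/20 + T)
(-3214 - 3079)*(577 + C(V(1))) = (-3214 - 3079)*(577 + (-239/20 + (-4 + (⅛)*1))) = -6293*(577 + (-239/20 + (-4 + ⅛))) = -6293*(577 + (-239/20 - 31/8)) = -6293*(577 - 633/40) = -6293*22447/40 = -141258971/40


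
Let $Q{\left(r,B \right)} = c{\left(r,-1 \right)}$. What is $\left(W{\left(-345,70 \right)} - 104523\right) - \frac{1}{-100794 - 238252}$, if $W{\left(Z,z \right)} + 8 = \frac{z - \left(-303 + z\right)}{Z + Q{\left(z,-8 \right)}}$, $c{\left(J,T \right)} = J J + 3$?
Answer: $- \frac{40384785773053}{386342917} \approx -1.0453 \cdot 10^{5}$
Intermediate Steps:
$c{\left(J,T \right)} = 3 + J^{2}$ ($c{\left(J,T \right)} = J^{2} + 3 = 3 + J^{2}$)
$Q{\left(r,B \right)} = 3 + r^{2}$
$W{\left(Z,z \right)} = -8 + \frac{303}{3 + Z + z^{2}}$ ($W{\left(Z,z \right)} = -8 + \frac{z - \left(-303 + z\right)}{Z + \left(3 + z^{2}\right)} = -8 + \frac{303}{3 + Z + z^{2}}$)
$\left(W{\left(-345,70 \right)} - 104523\right) - \frac{1}{-100794 - 238252} = \left(\frac{279 - -2760 - 8 \cdot 70^{2}}{3 - 345 + 70^{2}} - 104523\right) - \frac{1}{-100794 - 238252} = \left(\frac{279 + 2760 - 39200}{3 - 345 + 4900} - 104523\right) - \frac{1}{-339046} = \left(\frac{279 + 2760 - 39200}{4558} - 104523\right) - - \frac{1}{339046} = \left(\frac{1}{4558} \left(-36161\right) - 104523\right) + \frac{1}{339046} = \left(- \frac{36161}{4558} - 104523\right) + \frac{1}{339046} = - \frac{476451995}{4558} + \frac{1}{339046} = - \frac{40384785773053}{386342917}$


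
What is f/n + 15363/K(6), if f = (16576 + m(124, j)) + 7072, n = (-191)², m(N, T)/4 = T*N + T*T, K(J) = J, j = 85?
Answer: 187008617/72962 ≈ 2563.1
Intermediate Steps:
m(N, T) = 4*T² + 4*N*T (m(N, T) = 4*(T*N + T*T) = 4*(N*T + T²) = 4*(T² + N*T) = 4*T² + 4*N*T)
n = 36481
f = 94708 (f = (16576 + 4*85*(124 + 85)) + 7072 = (16576 + 4*85*209) + 7072 = (16576 + 71060) + 7072 = 87636 + 7072 = 94708)
f/n + 15363/K(6) = 94708/36481 + 15363/6 = 94708*(1/36481) + 15363*(⅙) = 94708/36481 + 5121/2 = 187008617/72962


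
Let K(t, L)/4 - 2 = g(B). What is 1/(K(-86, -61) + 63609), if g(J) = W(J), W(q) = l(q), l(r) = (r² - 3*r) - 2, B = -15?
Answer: 1/64689 ≈ 1.5459e-5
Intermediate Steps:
l(r) = -2 + r² - 3*r
W(q) = -2 + q² - 3*q
g(J) = -2 + J² - 3*J
K(t, L) = 1080 (K(t, L) = 8 + 4*(-2 + (-15)² - 3*(-15)) = 8 + 4*(-2 + 225 + 45) = 8 + 4*268 = 8 + 1072 = 1080)
1/(K(-86, -61) + 63609) = 1/(1080 + 63609) = 1/64689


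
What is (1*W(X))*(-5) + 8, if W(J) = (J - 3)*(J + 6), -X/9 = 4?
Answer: -5842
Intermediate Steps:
X = -36 (X = -9*4 = -36)
W(J) = (-3 + J)*(6 + J)
(1*W(X))*(-5) + 8 = (1*(-18 + (-36)**2 + 3*(-36)))*(-5) + 8 = (1*(-18 + 1296 - 108))*(-5) + 8 = (1*1170)*(-5) + 8 = 1170*(-5) + 8 = -5850 + 8 = -5842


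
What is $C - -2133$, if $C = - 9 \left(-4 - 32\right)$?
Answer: $2457$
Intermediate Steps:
$C = 324$ ($C = \left(-9\right) \left(-36\right) = 324$)
$C - -2133 = 324 - -2133 = 324 + 2133 = 2457$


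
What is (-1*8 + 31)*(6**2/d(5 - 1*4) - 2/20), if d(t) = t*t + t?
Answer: 4117/10 ≈ 411.70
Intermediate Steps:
d(t) = t + t**2 (d(t) = t**2 + t = t + t**2)
(-1*8 + 31)*(6**2/d(5 - 1*4) - 2/20) = (-1*8 + 31)*(6**2/(((5 - 1*4)*(1 + (5 - 1*4)))) - 2/20) = (-8 + 31)*(36/(((5 - 4)*(1 + (5 - 4)))) - 2*1/20) = 23*(36/((1*(1 + 1))) - 1/10) = 23*(36/((1*2)) - 1/10) = 23*(36/2 - 1/10) = 23*(36*(1/2) - 1/10) = 23*(18 - 1/10) = 23*(179/10) = 4117/10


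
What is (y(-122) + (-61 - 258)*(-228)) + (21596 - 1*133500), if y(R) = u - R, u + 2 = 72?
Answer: -38980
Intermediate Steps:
u = 70 (u = -2 + 72 = 70)
y(R) = 70 - R
(y(-122) + (-61 - 258)*(-228)) + (21596 - 1*133500) = ((70 - 1*(-122)) + (-61 - 258)*(-228)) + (21596 - 1*133500) = ((70 + 122) - 319*(-228)) + (21596 - 133500) = (192 + 72732) - 111904 = 72924 - 111904 = -38980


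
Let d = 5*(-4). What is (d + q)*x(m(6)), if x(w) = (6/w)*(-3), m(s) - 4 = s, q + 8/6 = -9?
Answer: 273/5 ≈ 54.600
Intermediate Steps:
q = -31/3 (q = -4/3 - 9 = -31/3 ≈ -10.333)
m(s) = 4 + s
x(w) = -18/w
d = -20
(d + q)*x(m(6)) = (-20 - 31/3)*(-18/(4 + 6)) = -(-546)/10 = -91/3*(-9/5) = 273/5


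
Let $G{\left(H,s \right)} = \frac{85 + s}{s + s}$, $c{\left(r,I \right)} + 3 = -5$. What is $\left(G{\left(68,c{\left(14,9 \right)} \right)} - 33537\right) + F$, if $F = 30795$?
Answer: $- \frac{43949}{16} \approx -2746.8$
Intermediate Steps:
$c{\left(r,I \right)} = -8$ ($c{\left(r,I \right)} = -3 - 5 = -8$)
$G{\left(H,s \right)} = \frac{85 + s}{2 s}$
$\left(G{\left(68,c{\left(14,9 \right)} \right)} - 33537\right) + F = \left(\frac{85 - 8}{2 \left(-8\right)} - 33537\right) + 30795 = \left(\frac{1}{2} \left(- \frac{1}{8}\right) 77 - 33537\right) + 30795 = \left(- \frac{77}{16} - 33537\right) + 30795 = - \frac{536669}{16} + 30795 = - \frac{43949}{16}$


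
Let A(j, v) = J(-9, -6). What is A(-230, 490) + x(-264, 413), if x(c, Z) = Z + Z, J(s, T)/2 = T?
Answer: 814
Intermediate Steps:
J(s, T) = 2*T
x(c, Z) = 2*Z
A(j, v) = -12 (A(j, v) = 2*(-6) = -12)
A(-230, 490) + x(-264, 413) = -12 + 2*413 = -12 + 826 = 814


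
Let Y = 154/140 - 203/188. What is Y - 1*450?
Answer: -422981/940 ≈ -449.98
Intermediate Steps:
Y = 19/940 (Y = 154*(1/140) - 203*1/188 = 11/10 - 203/188 = 19/940 ≈ 0.020213)
Y - 1*450 = 19/940 - 1*450 = 19/940 - 450 = -422981/940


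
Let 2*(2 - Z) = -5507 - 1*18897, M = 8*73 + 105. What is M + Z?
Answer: 12893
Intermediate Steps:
M = 689 (M = 584 + 105 = 689)
Z = 12204 (Z = 2 - (-5507 - 1*18897)/2 = 2 - (-5507 - 18897)/2 = 2 - ½*(-24404) = 2 + 12202 = 12204)
M + Z = 689 + 12204 = 12893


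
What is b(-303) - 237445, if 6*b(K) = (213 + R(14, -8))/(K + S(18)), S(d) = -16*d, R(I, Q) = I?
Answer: -841980197/3546 ≈ -2.3745e+5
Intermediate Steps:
b(K) = 227/(6*(-288 + K)) (b(K) = ((213 + 14)/(K - 16*18))/6 = (227/(K - 288))/6 = (227/(-288 + K))/6 = 227/(6*(-288 + K)))
b(-303) - 237445 = 227/(6*(-288 - 303)) - 237445 = (227/6)/(-591) - 237445 = (227/6)*(-1/591) - 237445 = -227/3546 - 237445 = -841980197/3546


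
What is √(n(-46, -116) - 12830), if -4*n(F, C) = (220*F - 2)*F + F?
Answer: I*√516886/2 ≈ 359.47*I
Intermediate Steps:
n(F, C) = -F/4 - F*(-2 + 220*F)/4 (n(F, C) = -((220*F - 2)*F + F)/4 = -((-2 + 220*F)*F + F)/4 = -(F*(-2 + 220*F) + F)/4 = -(F + F*(-2 + 220*F))/4 = -F/4 - F*(-2 + 220*F)/4)
√(n(-46, -116) - 12830) = √((¼)*(-46)*(1 - 220*(-46)) - 12830) = √((¼)*(-46)*(1 + 10120) - 12830) = √((¼)*(-46)*10121 - 12830) = √(-232783/2 - 12830) = √(-258443/2) = I*√516886/2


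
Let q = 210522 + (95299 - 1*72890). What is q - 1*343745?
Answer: -110814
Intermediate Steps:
q = 232931 (q = 210522 + (95299 - 72890) = 210522 + 22409 = 232931)
q - 1*343745 = 232931 - 1*343745 = 232931 - 343745 = -110814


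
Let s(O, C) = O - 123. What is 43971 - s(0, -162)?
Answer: 44094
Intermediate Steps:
s(O, C) = -123 + O
43971 - s(0, -162) = 43971 - (-123 + 0) = 43971 - 1*(-123) = 43971 + 123 = 44094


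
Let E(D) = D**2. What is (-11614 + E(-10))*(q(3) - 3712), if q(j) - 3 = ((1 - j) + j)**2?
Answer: 42693912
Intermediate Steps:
q(j) = 4 (q(j) = 3 + ((1 - j) + j)**2 = 3 + 1**2 = 3 + 1 = 4)
(-11614 + E(-10))*(q(3) - 3712) = (-11614 + (-10)**2)*(4 - 3712) = (-11614 + 100)*(-3708) = -11514*(-3708) = 42693912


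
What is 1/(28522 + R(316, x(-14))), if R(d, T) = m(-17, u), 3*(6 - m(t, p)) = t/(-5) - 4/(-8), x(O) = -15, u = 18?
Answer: 10/285267 ≈ 3.5055e-5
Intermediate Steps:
m(t, p) = 35/6 + t/15 (m(t, p) = 6 - (t/(-5) - 4/(-8))/3 = 6 - (t*(-1/5) - 4*(-1/8))/3 = 6 - (-t/5 + 1/2)/3 = 6 - (1/2 - t/5)/3 = 6 + (-1/6 + t/15) = 35/6 + t/15)
R(d, T) = 47/10 (R(d, T) = 35/6 + (1/15)*(-17) = 35/6 - 17/15 = 47/10)
1/(28522 + R(316, x(-14))) = 1/(28522 + 47/10) = 1/(285267/10) = 10/285267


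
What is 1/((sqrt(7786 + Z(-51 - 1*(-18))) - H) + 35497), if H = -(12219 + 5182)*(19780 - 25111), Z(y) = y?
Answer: -92729234/8598710838219003 - sqrt(7753)/8598710838219003 ≈ -1.0784e-8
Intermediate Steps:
H = 92764731 (H = -17401*(-5331) = -1*(-92764731) = 92764731)
1/((sqrt(7786 + Z(-51 - 1*(-18))) - H) + 35497) = 1/((sqrt(7786 + (-51 - 1*(-18))) - 1*92764731) + 35497) = 1/((sqrt(7786 + (-51 + 18)) - 92764731) + 35497) = 1/((sqrt(7786 - 33) - 92764731) + 35497) = 1/((sqrt(7753) - 92764731) + 35497) = 1/((-92764731 + sqrt(7753)) + 35497) = 1/(-92729234 + sqrt(7753))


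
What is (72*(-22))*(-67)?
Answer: 106128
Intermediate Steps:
(72*(-22))*(-67) = -1584*(-67) = 106128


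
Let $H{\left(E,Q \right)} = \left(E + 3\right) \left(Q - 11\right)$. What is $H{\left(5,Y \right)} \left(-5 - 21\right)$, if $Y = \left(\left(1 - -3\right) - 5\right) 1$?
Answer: $2496$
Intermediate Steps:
$Y = -1$ ($Y = \left(\left(1 + 3\right) - 5\right) 1 = \left(4 - 5\right) 1 = \left(-1\right) 1 = -1$)
$H{\left(E,Q \right)} = \left(-11 + Q\right) \left(3 + E\right)$ ($H{\left(E,Q \right)} = \left(3 + E\right) \left(-11 + Q\right) = \left(-11 + Q\right) \left(3 + E\right)$)
$H{\left(5,Y \right)} \left(-5 - 21\right) = \left(-33 - 55 + 3 \left(-1\right) + 5 \left(-1\right)\right) \left(-5 - 21\right) = \left(-33 - 55 - 3 - 5\right) \left(-26\right) = \left(-96\right) \left(-26\right) = 2496$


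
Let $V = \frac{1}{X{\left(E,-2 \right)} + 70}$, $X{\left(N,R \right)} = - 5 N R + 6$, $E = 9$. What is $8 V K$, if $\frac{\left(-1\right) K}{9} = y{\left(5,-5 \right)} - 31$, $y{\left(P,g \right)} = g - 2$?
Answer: $\frac{1368}{83} \approx 16.482$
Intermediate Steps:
$y{\left(P,g \right)} = -2 + g$ ($y{\left(P,g \right)} = g - 2 = -2 + g$)
$X{\left(N,R \right)} = 6 - 5 N R$ ($X{\left(N,R \right)} = - 5 N R + 6 = 6 - 5 N R$)
$V = \frac{1}{166}$ ($V = \frac{1}{\left(6 - 45 \left(-2\right)\right) + 70} = \frac{1}{\left(6 + 90\right) + 70} = \frac{1}{96 + 70} = \frac{1}{166} \approx 0.0060241$)
$K = 342$ ($K = - 9 \left(\left(-2 - 5\right) - 31\right) = - 9 \left(-7 - 31\right) = \left(-9\right) \left(-38\right) = 342$)
$8 V K = 8 \cdot \frac{1}{166} \cdot 342 = \frac{4}{83} \cdot 342 = \frac{1368}{83}$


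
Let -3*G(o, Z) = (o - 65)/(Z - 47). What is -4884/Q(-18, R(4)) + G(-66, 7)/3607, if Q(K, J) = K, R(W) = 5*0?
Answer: 117443789/432840 ≈ 271.33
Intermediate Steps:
R(W) = 0
G(o, Z) = -(-65 + o)/(3*(-47 + Z)) (G(o, Z) = -(o - 65)/(3*(Z - 47)) = -(-65 + o)/(3*(-47 + Z)))
-4884/Q(-18, R(4)) + G(-66, 7)/3607 = -4884/(-18) + ((65 - 1*(-66))/(3*(-47 + 7)))/3607 = -4884*(-1/18) + ((1/3)*(65 + 66)/(-40))*(1/3607) = 814/3 + ((1/3)*(-1/40)*131)*(1/3607) = 814/3 - 131/120*1/3607 = 814/3 - 131/432840 = 117443789/432840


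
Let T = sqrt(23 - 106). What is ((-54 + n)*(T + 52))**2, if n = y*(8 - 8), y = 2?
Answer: 7642836 + 303264*I*sqrt(83) ≈ 7.6428e+6 + 2.7629e+6*I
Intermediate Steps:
T = I*sqrt(83) (T = sqrt(-83) = I*sqrt(83) ≈ 9.1104*I)
n = 0 (n = 2*(8 - 8) = 2*0 = 0)
((-54 + n)*(T + 52))**2 = ((-54 + 0)*(I*sqrt(83) + 52))**2 = (-54*(52 + I*sqrt(83)))**2 = (-2808 - 54*I*sqrt(83))**2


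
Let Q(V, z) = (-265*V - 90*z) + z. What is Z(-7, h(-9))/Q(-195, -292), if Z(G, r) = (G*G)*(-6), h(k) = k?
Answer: -294/77663 ≈ -0.0037856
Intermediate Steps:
Z(G, r) = -6*G**2 (Z(G, r) = G**2*(-6) = -6*G**2)
Q(V, z) = -265*V - 89*z
Z(-7, h(-9))/Q(-195, -292) = (-6*(-7)**2)/(-265*(-195) - 89*(-292)) = (-6*49)/(51675 + 25988) = -294/77663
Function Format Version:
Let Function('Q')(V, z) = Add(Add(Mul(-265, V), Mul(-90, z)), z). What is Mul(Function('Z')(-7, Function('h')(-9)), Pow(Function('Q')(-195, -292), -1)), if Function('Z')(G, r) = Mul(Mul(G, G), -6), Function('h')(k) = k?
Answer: Rational(-294, 77663) ≈ -0.0037856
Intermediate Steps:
Function('Z')(G, r) = Mul(-6, Pow(G, 2)) (Function('Z')(G, r) = Mul(Pow(G, 2), -6) = Mul(-6, Pow(G, 2)))
Function('Q')(V, z) = Add(Mul(-265, V), Mul(-89, z))
Mul(Function('Z')(-7, Function('h')(-9)), Pow(Function('Q')(-195, -292), -1)) = Mul(Mul(-6, Pow(-7, 2)), Pow(Add(Mul(-265, -195), Mul(-89, -292)), -1)) = Mul(Mul(-6, 49), Pow(Add(51675, 25988), -1)) = Mul(-294, Pow(77663, -1)) = Mul(-294, Rational(1, 77663)) = Rational(-294, 77663)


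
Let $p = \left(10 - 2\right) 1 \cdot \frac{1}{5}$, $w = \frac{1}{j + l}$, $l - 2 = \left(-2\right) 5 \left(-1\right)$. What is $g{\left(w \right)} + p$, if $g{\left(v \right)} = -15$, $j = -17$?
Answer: $- \frac{67}{5} \approx -13.4$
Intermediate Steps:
$l = 12$ ($l = 2 + \left(-2\right) 5 \left(-1\right) = 2 - -10 = 2 + 10 = 12$)
$w = - \frac{1}{5}$ ($w = \frac{1}{-17 + 12} = \frac{1}{-5} = - \frac{1}{5} \approx -0.2$)
$p = \frac{8}{5}$ ($p = 8 \cdot 1 \cdot \frac{1}{5} = 8 \cdot \frac{1}{5} = \frac{8}{5} \approx 1.6$)
$g{\left(w \right)} + p = -15 + \frac{8}{5} = - \frac{67}{5}$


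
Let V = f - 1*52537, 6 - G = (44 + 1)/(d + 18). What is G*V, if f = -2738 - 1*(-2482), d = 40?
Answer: -15996279/58 ≈ -2.7580e+5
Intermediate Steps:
f = -256 (f = -2738 + 2482 = -256)
G = 303/58 (G = 6 - (44 + 1)/(40 + 18) = 6 - 45/58 = 303/58 ≈ 5.2241)
V = -52793 (V = -256 - 1*52537 = -256 - 52537 = -52793)
G*V = (303/58)*(-52793) = -15996279/58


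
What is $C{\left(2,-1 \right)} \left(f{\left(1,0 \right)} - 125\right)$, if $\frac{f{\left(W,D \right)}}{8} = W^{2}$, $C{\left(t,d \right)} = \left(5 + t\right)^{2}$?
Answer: $-5733$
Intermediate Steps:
$f{\left(W,D \right)} = 8 W^{2}$
$C{\left(2,-1 \right)} \left(f{\left(1,0 \right)} - 125\right) = \left(5 + 2\right)^{2} \left(8 \cdot 1^{2} - 125\right) = 7^{2} \left(8 \cdot 1 - 125\right) = 49 \left(8 - 125\right) = 49 \left(-117\right) = -5733$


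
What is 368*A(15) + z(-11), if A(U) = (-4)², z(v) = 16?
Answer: 5904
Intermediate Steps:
A(U) = 16
368*A(15) + z(-11) = 368*16 + 16 = 5888 + 16 = 5904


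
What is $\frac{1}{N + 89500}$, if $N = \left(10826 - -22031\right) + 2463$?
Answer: $\frac{1}{124820} \approx 8.0115 \cdot 10^{-6}$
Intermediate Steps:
$N = 35320$ ($N = \left(10826 + 22031\right) + 2463 = 32857 + 2463 = 35320$)
$\frac{1}{N + 89500} = \frac{1}{35320 + 89500} = \frac{1}{124820}$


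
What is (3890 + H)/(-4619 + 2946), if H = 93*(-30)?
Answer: -1100/1673 ≈ -0.65750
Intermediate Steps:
H = -2790
(3890 + H)/(-4619 + 2946) = (3890 - 2790)/(-4619 + 2946) = 1100/(-1673) = 1100*(-1/1673) = -1100/1673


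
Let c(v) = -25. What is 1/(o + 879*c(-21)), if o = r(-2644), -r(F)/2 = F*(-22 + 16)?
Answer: -1/53703 ≈ -1.8621e-5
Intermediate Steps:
r(F) = 12*F (r(F) = -2*F*(-22 + 16) = -2*F*(-6) = -(-12)*F = 12*F)
o = -31728 (o = 12*(-2644) = -31728)
1/(o + 879*c(-21)) = 1/(-31728 + 879*(-25)) = 1/(-31728 - 21975) = 1/(-53703) = -1/53703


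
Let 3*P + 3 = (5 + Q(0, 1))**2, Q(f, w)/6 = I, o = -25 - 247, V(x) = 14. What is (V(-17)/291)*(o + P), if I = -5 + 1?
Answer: -6412/873 ≈ -7.3448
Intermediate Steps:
o = -272
I = -4
Q(f, w) = -24 (Q(f, w) = 6*(-4) = -24)
P = 358/3 (P = -1 + (5 - 24)**2/3 = -1 + (1/3)*(-19)**2 = -1 + (1/3)*361 = -1 + 361/3 = 358/3 ≈ 119.33)
(V(-17)/291)*(o + P) = (14/291)*(-272 + 358/3) = (14*(1/291))*(-458/3) = (14/291)*(-458/3) = -6412/873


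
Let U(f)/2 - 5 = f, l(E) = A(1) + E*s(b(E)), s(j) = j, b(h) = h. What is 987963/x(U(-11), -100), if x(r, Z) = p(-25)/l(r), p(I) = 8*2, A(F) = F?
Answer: 143254635/16 ≈ 8.9534e+6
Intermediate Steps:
p(I) = 16
l(E) = 1 + E² (l(E) = 1 + E*E = 1 + E²)
U(f) = 10 + 2*f
x(r, Z) = 16/(1 + r²)
987963/x(U(-11), -100) = 987963/((16/(1 + (10 + 2*(-11))²))) = 987963/((16/(1 + (10 - 22)²))) = 987963/((16/(1 + (-12)²))) = 987963/((16/(1 + 144))) = 987963/((16/145)) = 987963/((16*(1/145))) = 987963/(16/145) = 987963*(145/16) = 143254635/16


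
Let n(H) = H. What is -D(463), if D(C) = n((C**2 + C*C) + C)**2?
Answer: -184213498401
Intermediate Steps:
D(C) = (C + 2*C**2)**2 (D(C) = ((C**2 + C*C) + C)**2 = ((C**2 + C**2) + C)**2 = (2*C**2 + C)**2 = (C + 2*C**2)**2)
-D(463) = -463**2*(1 + 2*463)**2 = -214369*(1 + 926)**2 = -214369*927**2 = -214369*859329 = -1*184213498401 = -184213498401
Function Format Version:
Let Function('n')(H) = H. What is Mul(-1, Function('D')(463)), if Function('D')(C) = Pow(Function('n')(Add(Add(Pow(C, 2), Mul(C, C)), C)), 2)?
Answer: -184213498401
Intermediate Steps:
Function('D')(C) = Pow(Add(C, Mul(2, Pow(C, 2))), 2) (Function('D')(C) = Pow(Add(Add(Pow(C, 2), Mul(C, C)), C), 2) = Pow(Add(Add(Pow(C, 2), Pow(C, 2)), C), 2) = Pow(Add(Mul(2, Pow(C, 2)), C), 2) = Pow(Add(C, Mul(2, Pow(C, 2))), 2))
Mul(-1, Function('D')(463)) = Mul(-1, Mul(Pow(463, 2), Pow(Add(1, Mul(2, 463)), 2))) = Mul(-1, Mul(214369, Pow(Add(1, 926), 2))) = Mul(-1, Mul(214369, Pow(927, 2))) = Mul(-1, Mul(214369, 859329)) = Mul(-1, 184213498401) = -184213498401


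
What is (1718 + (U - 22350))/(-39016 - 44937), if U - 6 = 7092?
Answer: 13534/83953 ≈ 0.16121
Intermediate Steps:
U = 7098 (U = 6 + 7092 = 7098)
(1718 + (U - 22350))/(-39016 - 44937) = (1718 + (7098 - 22350))/(-39016 - 44937) = (1718 - 15252)/(-83953) = -13534*(-1/83953) = 13534/83953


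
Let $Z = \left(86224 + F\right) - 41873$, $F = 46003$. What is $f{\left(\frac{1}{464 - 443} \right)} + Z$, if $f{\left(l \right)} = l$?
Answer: $\frac{1897435}{21} \approx 90354.0$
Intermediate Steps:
$Z = 90354$ ($Z = \left(86224 + 46003\right) - 41873 = 132227 - 41873 = 90354$)
$f{\left(\frac{1}{464 - 443} \right)} + Z = \frac{1}{464 - 443} + 90354 = \frac{1}{21} + 90354 = \frac{1897435}{21}$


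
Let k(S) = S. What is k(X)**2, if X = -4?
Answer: 16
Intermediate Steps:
k(X)**2 = (-4)**2 = 16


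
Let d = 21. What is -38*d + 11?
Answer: -787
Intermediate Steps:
-38*d + 11 = -38*21 + 11 = -798 + 11 = -787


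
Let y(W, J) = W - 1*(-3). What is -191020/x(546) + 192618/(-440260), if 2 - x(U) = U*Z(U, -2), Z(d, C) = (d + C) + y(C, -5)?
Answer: 1673844511/8187955480 ≈ 0.20443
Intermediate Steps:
y(W, J) = 3 + W (y(W, J) = W + 3 = 3 + W)
Z(d, C) = 3 + d + 2*C (Z(d, C) = (d + C) + (3 + C) = (C + d) + (3 + C) = 3 + d + 2*C)
x(U) = 2 - U*(-1 + U) (x(U) = 2 - U*(3 + U + 2*(-2)) = 2 - U*(3 + U - 4) = 2 - U*(-1 + U))
-191020/x(546) + 192618/(-440260) = -191020/(2 - 1*546*(-1 + 546)) + 192618/(-440260) = -191020/(2 - 1*546*545) + 192618*(-1/440260) = -191020/(2 - 297570) - 96309/220130 = -191020/(-297568) - 96309/220130 = -191020*(-1/297568) - 96309/220130 = 47755/74392 - 96309/220130 = 1673844511/8187955480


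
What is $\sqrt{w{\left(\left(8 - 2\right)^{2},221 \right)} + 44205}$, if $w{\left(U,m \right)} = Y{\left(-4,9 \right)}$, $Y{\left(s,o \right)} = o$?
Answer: $\sqrt{44214} \approx 210.27$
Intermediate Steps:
$w{\left(U,m \right)} = 9$
$\sqrt{w{\left(\left(8 - 2\right)^{2},221 \right)} + 44205} = \sqrt{9 + 44205} = \sqrt{44214}$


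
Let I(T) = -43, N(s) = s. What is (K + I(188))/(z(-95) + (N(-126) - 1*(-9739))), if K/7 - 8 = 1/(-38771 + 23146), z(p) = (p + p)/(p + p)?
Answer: 101559/75109375 ≈ 0.0013521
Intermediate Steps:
z(p) = 1 (z(p) = (2*p)/((2*p)) = (2*p)*(1/(2*p)) = 1)
K = 874993/15625 (K = 56 + 7/(-38771 + 23146) = 56 + 7/(-15625) = 56 + 7*(-1/15625) = 56 - 7/15625 = 874993/15625 ≈ 56.000)
(K + I(188))/(z(-95) + (N(-126) - 1*(-9739))) = (874993/15625 - 43)/(1 + (-126 - 1*(-9739))) = 203118/(15625*(1 + (-126 + 9739))) = 203118/(15625*(1 + 9613)) = (203118/15625)/9614 = (203118/15625)*(1/9614) = 101559/75109375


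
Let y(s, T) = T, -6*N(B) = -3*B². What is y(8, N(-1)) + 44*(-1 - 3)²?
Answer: 1409/2 ≈ 704.50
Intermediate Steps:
N(B) = B²/2 (N(B) = -(-1)*B²/2 = B²/2)
y(8, N(-1)) + 44*(-1 - 3)² = (½)*(-1)² + 44*(-1 - 3)² = (½)*1 + 44*(-4)² = ½ + 44*16 = ½ + 704 = 1409/2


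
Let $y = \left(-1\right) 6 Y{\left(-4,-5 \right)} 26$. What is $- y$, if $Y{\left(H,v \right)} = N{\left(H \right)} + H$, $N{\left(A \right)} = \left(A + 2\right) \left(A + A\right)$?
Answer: $1872$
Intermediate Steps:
$N{\left(A \right)} = 2 A \left(2 + A\right)$ ($N{\left(A \right)} = \left(2 + A\right) 2 A = 2 A \left(2 + A\right)$)
$Y{\left(H,v \right)} = H + 2 H \left(2 + H\right)$ ($Y{\left(H,v \right)} = 2 H \left(2 + H\right) + H = H + 2 H \left(2 + H\right)$)
$y = -1872$ ($y = \left(-1\right) 6 \left(- 4 \left(5 + 2 \left(-4\right)\right)\right) 26 = - 6 \left(- 4 \left(5 - 8\right)\right) 26 = - 6 \left(\left(-4\right) \left(-3\right)\right) 26 = \left(-6\right) 12 \cdot 26 = \left(-72\right) 26 = -1872$)
$- y = \left(-1\right) \left(-1872\right) = 1872$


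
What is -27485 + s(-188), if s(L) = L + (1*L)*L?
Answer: 7671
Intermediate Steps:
s(L) = L + L² (s(L) = L + L*L = L + L²)
-27485 + s(-188) = -27485 - 188*(1 - 188) = -27485 - 188*(-187) = -27485 + 35156 = 7671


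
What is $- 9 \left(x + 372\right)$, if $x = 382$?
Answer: $-6786$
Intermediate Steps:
$- 9 \left(x + 372\right) = - 9 \left(382 + 372\right) = \left(-9\right) 754 = -6786$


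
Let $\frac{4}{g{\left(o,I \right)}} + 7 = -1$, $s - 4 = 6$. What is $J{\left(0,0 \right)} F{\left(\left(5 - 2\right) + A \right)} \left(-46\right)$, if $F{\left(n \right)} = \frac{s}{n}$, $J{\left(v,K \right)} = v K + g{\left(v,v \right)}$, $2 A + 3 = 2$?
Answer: $92$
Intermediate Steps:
$s = 10$ ($s = 4 + 6 = 10$)
$g{\left(o,I \right)} = - \frac{1}{2}$ ($g{\left(o,I \right)} = \frac{4}{-7 - 1} = \frac{4}{-8} = 4 \left(- \frac{1}{8}\right) = - \frac{1}{2}$)
$A = - \frac{1}{2}$ ($A = - \frac{3}{2} + \frac{1}{2} \cdot 2 = - \frac{3}{2} + 1 = - \frac{1}{2} \approx -0.5$)
$J{\left(v,K \right)} = - \frac{1}{2} + K v$ ($J{\left(v,K \right)} = v K - \frac{1}{2} = K v - \frac{1}{2} = - \frac{1}{2} + K v$)
$F{\left(n \right)} = \frac{10}{n}$
$J{\left(0,0 \right)} F{\left(\left(5 - 2\right) + A \right)} \left(-46\right) = \left(- \frac{1}{2} + 0 \cdot 0\right) \frac{10}{\left(5 - 2\right) - \frac{1}{2}} \left(-46\right) = \left(- \frac{1}{2} + 0\right) \frac{10}{3 - \frac{1}{2}} \left(-46\right) = - \frac{10 \frac{1}{\frac{5}{2}}}{2} \left(-46\right) = - \frac{10 \cdot \frac{2}{5}}{2} \left(-46\right) = \left(- \frac{1}{2}\right) 4 \left(-46\right) = \left(-2\right) \left(-46\right) = 92$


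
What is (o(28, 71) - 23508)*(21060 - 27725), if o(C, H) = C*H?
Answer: 143430800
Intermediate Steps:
(o(28, 71) - 23508)*(21060 - 27725) = (28*71 - 23508)*(21060 - 27725) = (1988 - 23508)*(-6665) = -21520*(-6665) = 143430800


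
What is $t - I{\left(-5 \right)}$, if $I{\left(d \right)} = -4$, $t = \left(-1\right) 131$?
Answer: $-127$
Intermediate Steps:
$t = -131$
$t - I{\left(-5 \right)} = -131 - -4 = -131 + 4 = -127$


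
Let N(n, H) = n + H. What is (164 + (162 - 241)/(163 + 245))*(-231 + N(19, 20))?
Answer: -534664/17 ≈ -31451.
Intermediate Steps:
N(n, H) = H + n
(164 + (162 - 241)/(163 + 245))*(-231 + N(19, 20)) = (164 + (162 - 241)/(163 + 245))*(-231 + (20 + 19)) = (164 - 79/408)*(-231 + 39) = (164 - 79*1/408)*(-192) = (164 - 79/408)*(-192) = (66833/408)*(-192) = -534664/17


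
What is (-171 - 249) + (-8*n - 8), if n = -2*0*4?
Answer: -428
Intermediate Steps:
n = 0 (n = 0*4 = 0)
(-171 - 249) + (-8*n - 8) = (-171 - 249) + (-8*0 - 8) = -420 + (0 - 8) = -420 - 8 = -428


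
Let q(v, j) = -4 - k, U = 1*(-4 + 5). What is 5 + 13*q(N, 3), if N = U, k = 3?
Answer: -86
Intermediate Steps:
U = 1 (U = 1*1 = 1)
N = 1
q(v, j) = -7 (q(v, j) = -4 - 1*3 = -4 - 3 = -7)
5 + 13*q(N, 3) = 5 + 13*(-7) = 5 - 91 = -86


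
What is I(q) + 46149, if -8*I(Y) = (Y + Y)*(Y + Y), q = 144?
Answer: 35781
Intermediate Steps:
I(Y) = -Y²/2 (I(Y) = -(Y + Y)*(Y + Y)/8 = -2*Y*2*Y/8 = -Y²/2)
I(q) + 46149 = -½*144² + 46149 = -½*20736 + 46149 = -10368 + 46149 = 35781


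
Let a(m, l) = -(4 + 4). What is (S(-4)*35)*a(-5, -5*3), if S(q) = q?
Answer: 1120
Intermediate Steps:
a(m, l) = -8 (a(m, l) = -1*8 = -8)
(S(-4)*35)*a(-5, -5*3) = -4*35*(-8) = -140*(-8) = 1120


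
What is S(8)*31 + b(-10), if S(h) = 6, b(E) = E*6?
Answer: 126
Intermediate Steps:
b(E) = 6*E
S(8)*31 + b(-10) = 6*31 + 6*(-10) = 186 - 60 = 126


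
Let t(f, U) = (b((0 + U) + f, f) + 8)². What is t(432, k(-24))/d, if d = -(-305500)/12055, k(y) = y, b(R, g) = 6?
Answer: 118139/15275 ≈ 7.7341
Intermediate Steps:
t(f, U) = 196 (t(f, U) = (6 + 8)² = 14² = 196)
d = 61100/2411 (d = -(-305500)/12055 = -20*(-3055/2411) = 61100/2411 ≈ 25.342)
t(432, k(-24))/d = 196/(61100/2411) = 196*(2411/61100) = 118139/15275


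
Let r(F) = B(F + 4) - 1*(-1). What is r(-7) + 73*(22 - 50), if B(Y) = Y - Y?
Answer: -2043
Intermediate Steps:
B(Y) = 0
r(F) = 1 (r(F) = 0 - 1*(-1) = 0 + 1 = 1)
r(-7) + 73*(22 - 50) = 1 + 73*(22 - 50) = 1 + 73*(-28) = 1 - 2044 = -2043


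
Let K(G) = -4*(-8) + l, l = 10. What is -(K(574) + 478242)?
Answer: -478284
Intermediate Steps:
K(G) = 42 (K(G) = -4*(-8) + 10 = 32 + 10 = 42)
-(K(574) + 478242) = -(42 + 478242) = -1*478284 = -478284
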